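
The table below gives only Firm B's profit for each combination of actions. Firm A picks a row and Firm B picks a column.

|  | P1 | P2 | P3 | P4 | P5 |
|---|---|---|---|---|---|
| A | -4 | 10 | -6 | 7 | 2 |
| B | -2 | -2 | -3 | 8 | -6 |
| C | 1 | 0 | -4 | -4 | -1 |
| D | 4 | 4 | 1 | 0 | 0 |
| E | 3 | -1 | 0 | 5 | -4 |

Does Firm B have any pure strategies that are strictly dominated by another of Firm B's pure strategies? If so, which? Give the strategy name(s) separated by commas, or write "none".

P3, P5

Nothing dominates P1: P2 at B (-2=-2); P3 at A (-4>-6); P4 at C (1>-4); P5 at B (-2>-6).
Nothing dominates P2: P1 at A (10>-4); P3 at A (10>-6); P4 at A (10>7); P5 at A (10>2).
P3 is strictly dominated by P1 (A: -4>-6, B: -2>-3, C: 1>-4, D: 4>1, E: 3>0).
P4: no other strategy beats it everywhere (P1 at A (7>-4); P2 at B (8>-2); P3 at A (7>-6); P5 at A (7>2)).
P2 strictly dominates P5 — A: 10>2, B: -2>-6, C: 0>-1, D: 4>0, E: -1>-4.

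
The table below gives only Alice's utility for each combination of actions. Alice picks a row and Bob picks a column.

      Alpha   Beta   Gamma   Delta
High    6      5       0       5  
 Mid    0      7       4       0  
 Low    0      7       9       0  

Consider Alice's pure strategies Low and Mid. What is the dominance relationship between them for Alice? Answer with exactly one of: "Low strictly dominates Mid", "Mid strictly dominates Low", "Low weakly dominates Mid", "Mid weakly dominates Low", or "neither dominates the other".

Low's payoffs vs Mid's, by Bob's action — Alpha: 0=0, Beta: 7=7, Gamma: 9>4, Delta: 0=0.
Low is at least as good everywhere and strictly better somewhere (tied only at Alpha, Beta, Delta), so Low weakly but not strictly dominates Mid.

Low weakly dominates Mid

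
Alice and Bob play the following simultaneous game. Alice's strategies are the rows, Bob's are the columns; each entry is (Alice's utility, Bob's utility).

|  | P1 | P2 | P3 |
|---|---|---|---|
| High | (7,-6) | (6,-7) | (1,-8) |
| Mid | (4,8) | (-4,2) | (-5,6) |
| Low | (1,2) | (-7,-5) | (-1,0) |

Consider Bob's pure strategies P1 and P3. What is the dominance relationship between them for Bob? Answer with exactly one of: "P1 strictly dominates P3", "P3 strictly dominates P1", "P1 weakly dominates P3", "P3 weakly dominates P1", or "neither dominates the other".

P1 strictly dominates P3

Compare P1 to P3 across each opponent action: High: -6>-8, Mid: 8>6, Low: 2>0.
Every comparison favours P1, so P1 strictly dominates P3.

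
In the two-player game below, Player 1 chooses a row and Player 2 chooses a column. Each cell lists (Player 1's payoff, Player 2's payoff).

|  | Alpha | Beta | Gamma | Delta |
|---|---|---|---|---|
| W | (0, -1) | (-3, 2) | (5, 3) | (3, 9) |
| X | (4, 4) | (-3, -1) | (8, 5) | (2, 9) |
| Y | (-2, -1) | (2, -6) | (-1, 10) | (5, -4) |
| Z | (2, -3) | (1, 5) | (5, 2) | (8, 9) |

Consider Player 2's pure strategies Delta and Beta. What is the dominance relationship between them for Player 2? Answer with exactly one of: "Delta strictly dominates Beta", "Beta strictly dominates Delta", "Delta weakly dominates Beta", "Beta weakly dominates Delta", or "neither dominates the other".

Compare Delta to Beta across each opponent action: W: 9>2, X: 9>-1, Y: -4>-6, Z: 9>5.
Delta gives a strictly higher payoff against each opponent action, so Delta strictly dominates Beta.

Delta strictly dominates Beta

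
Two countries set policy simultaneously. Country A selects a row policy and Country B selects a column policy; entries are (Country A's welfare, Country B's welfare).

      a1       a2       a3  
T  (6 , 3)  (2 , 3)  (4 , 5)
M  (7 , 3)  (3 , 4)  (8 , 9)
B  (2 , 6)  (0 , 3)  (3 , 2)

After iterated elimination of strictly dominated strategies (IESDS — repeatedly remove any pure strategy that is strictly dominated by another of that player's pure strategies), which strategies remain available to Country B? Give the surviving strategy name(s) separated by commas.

a3

For Country A, M strictly dominates T on the remaining columns (a1: 7>6, a2: 3>2, a3: 8>4); eliminate T.
For Country A, M strictly dominates B on the remaining columns (a1: 7>2, a2: 3>0, a3: 8>3); eliminate B.
Country B's strategy a1 is strictly dominated by a2 (M: 4>3) and is removed.
Country B's strategy a2 is strictly dominated by a3 (M: 9>4) and is removed.
Among the remaining strategies, none is strictly dominated by another pure strategy of the same player, so the elimination stops.
Surviving strategies — Country A: {M}; Country B: {a3}.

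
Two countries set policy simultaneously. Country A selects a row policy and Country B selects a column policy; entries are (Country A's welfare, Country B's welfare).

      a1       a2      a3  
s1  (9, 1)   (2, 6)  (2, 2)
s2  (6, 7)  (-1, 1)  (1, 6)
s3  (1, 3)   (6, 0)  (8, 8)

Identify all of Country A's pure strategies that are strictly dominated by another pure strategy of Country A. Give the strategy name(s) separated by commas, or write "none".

s1: no other strategy beats it everywhere (s2 at a1 (9>6); s3 at a1 (9>1)).
s1 strictly dominates s2 — a1: 9>6, a2: 2>-1, a3: 2>1.
Nothing dominates s3: s1 at a2 (6>2); s2 at a2 (6>-1).

s2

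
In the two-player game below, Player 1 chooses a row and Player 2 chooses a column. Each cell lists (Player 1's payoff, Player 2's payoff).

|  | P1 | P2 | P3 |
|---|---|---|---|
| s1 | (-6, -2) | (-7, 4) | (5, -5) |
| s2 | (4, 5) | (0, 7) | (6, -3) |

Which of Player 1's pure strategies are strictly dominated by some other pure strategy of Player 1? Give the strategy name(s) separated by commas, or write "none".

s1 is strictly dominated by s2 (P1: 4>-6, P2: 0>-7, P3: 6>5).
Nothing dominates s2: s1 at P1 (4>-6).

s1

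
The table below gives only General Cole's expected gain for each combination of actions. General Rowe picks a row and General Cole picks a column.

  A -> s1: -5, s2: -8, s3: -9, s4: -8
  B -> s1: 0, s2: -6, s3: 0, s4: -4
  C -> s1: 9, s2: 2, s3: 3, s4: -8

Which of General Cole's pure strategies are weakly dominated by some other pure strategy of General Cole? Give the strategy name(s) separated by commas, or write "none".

Nothing dominates s1: s2 at A (-5>-8); s3 at A (-5>-9); s4 at A (-5>-8).
s1 weakly dominates s2 — A: -5>-8, B: 0>-6, C: 9>2.
s1 weakly dominates s3 — A: -5>-9, B: 0=0, C: 9>3.
s4 is weakly dominated by s1 (A: -5>-8, B: 0>-4, C: 9>-8).

s2, s3, s4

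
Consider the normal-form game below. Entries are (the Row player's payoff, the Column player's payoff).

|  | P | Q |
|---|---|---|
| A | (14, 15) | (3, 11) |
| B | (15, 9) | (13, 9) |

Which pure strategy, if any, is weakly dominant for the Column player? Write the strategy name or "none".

P

P vs Q: A: 15>11, B: 9=9.
P is at least as good as every other strategy against every opponent action, so it is weakly dominant.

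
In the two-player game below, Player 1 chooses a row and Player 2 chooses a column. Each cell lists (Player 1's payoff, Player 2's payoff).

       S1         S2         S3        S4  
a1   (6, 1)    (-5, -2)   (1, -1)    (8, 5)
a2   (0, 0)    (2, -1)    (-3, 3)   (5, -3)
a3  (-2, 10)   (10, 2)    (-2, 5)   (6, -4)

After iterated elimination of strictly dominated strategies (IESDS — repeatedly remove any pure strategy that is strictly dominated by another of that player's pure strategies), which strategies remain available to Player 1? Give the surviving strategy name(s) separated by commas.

a1

Player 2's strategy S2 is strictly dominated by S1 (a1: 1>-2, a2: 0>-1, a3: 10>2) and is removed.
Player 1's strategy a2 is strictly dominated by a1 (S1: 6>0, S3: 1>-3, S4: 8>5) and is removed.
For Player 1, a1 strictly dominates a3 on the remaining columns (S1: 6>-2, S3: 1>-2, S4: 8>6); eliminate a3.
For Player 2, S4 strictly dominates S1 on the remaining rows (a1: 5>1); eliminate S1.
Column S3 is eliminated: S4 beats it against every remaining row (a1: 5>-1).
Among the remaining strategies, none is strictly dominated by another pure strategy of the same player, so the elimination stops.
Surviving strategies — Player 1: {a1}; Player 2: {S4}.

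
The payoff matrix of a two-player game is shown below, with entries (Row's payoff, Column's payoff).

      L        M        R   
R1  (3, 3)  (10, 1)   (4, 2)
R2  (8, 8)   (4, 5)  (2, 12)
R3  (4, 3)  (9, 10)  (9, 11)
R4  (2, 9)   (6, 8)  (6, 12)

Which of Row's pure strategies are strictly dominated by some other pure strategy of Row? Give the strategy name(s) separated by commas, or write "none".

R1 is not dominated — it holds its own against R2 at M (10>4); R3 at M (10>9); R4 at L (3>2).
R2: no other strategy beats it everywhere (R1 at L (8>3); R3 at L (8>4); R4 at L (8>2)).
R3: no other strategy beats it everywhere (R1 at L (4>3); R2 at M (9>4); R4 at L (4>2)).
R4: dominated, since R3 does at least as well everywhere (L: 4>2, M: 9>6, R: 9>6).

R4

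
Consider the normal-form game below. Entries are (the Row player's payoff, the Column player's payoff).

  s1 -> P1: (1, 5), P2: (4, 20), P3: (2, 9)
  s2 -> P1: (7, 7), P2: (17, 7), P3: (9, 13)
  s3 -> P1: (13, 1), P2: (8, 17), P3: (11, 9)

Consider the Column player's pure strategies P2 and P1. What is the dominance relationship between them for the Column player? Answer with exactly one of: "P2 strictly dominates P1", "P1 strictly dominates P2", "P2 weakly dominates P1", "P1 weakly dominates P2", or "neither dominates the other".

P2 weakly dominates P1

P2's payoffs vs P1's, by the Row player's action — s1: 20>5, s2: 7=7, s3: 17>1.
P2 is at least as good everywhere and strictly better somewhere (tied only at s2), so P2 weakly but not strictly dominates P1.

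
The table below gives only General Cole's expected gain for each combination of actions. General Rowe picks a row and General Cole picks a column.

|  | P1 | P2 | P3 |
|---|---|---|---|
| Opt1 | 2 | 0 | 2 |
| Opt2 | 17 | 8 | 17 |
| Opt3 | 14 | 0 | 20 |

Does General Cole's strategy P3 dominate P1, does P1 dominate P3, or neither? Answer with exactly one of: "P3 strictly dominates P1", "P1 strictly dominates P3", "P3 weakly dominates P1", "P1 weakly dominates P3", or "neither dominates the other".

P3 weakly dominates P1

Compare P3 to P1 across every action of General Rowe: Opt1: 2=2, Opt2: 17=17, Opt3: 20>14.
P3 is at least as good everywhere and strictly better somewhere (tied only at Opt1, Opt2), so P3 weakly but not strictly dominates P1.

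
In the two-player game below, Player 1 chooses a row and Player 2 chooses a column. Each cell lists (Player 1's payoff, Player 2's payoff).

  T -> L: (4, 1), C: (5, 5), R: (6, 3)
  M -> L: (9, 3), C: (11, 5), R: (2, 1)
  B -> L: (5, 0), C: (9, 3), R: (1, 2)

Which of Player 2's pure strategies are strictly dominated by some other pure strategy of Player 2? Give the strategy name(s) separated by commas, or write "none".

L, R

L is strictly dominated by C (T: 5>1, M: 5>3, B: 3>0).
C: no other strategy beats it everywhere (L at T (5>1); R at T (5>3)).
C strictly dominates R — T: 5>3, M: 5>1, B: 3>2.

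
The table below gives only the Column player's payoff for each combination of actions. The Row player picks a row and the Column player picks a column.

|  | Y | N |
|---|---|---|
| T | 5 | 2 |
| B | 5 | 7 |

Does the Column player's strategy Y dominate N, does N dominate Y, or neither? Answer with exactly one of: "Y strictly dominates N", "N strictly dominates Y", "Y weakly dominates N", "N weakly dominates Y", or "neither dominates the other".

neither dominates the other

Y's payoffs vs N's, by the Row player's action — T: 5>2, B: 5<7.
Y does better at T but worse at B; neither strategy dominates the other.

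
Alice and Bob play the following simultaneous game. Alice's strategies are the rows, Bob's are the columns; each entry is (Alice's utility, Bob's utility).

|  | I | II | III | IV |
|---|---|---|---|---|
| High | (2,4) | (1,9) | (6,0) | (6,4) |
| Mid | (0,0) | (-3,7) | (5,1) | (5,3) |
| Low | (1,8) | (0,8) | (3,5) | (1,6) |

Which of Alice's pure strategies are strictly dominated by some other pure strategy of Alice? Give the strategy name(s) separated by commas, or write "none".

High: no other strategy beats it everywhere (Mid at I (2>0); Low at I (2>1)).
Mid: dominated, since High does at least as well everywhere (I: 2>0, II: 1>-3, III: 6>5, IV: 6>5).
High strictly dominates Low — I: 2>1, II: 1>0, III: 6>3, IV: 6>1.

Mid, Low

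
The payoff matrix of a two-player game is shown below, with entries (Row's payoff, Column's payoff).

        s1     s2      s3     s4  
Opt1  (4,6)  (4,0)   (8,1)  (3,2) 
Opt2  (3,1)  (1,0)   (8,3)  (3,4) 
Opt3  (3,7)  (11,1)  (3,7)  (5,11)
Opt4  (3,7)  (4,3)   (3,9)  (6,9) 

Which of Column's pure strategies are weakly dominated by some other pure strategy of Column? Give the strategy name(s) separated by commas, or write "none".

s1: no other strategy beats it everywhere (s2 at Opt1 (6>0); s3 at Opt1 (6>1); s4 at Opt1 (6>2)).
s2 is weakly dominated by s1 (Opt1: 6>0, Opt2: 1>0, Opt3: 7>1, Opt4: 7>3).
s3 is weakly dominated by s4 (Opt1: 2>1, Opt2: 4>3, Opt3: 11>7, Opt4: 9=9).
s4 is not dominated — it holds its own against s1 at Opt2 (4>1); s2 at Opt1 (2>0); s3 at Opt1 (2>1).

s2, s3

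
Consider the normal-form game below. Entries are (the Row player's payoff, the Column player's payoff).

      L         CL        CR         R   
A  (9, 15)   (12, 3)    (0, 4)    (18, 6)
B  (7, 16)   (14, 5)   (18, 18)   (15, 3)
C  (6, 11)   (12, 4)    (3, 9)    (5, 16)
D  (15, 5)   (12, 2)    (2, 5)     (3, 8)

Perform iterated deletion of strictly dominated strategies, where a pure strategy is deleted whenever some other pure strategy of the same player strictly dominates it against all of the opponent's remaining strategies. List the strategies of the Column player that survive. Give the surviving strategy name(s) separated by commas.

Row C is eliminated: B beats it against every remaining column (L: 7>6, CL: 14>12, CR: 18>3, R: 15>5).
For the Column player, L strictly dominates CL on the remaining rows (A: 15>3, B: 16>5, D: 5>2); eliminate CL.
Among the remaining strategies, none is strictly dominated by another pure strategy of the same player, so the elimination stops.
Surviving strategies — the Row player: {A, B, D}; the Column player: {L, CR, R}.

L, CR, R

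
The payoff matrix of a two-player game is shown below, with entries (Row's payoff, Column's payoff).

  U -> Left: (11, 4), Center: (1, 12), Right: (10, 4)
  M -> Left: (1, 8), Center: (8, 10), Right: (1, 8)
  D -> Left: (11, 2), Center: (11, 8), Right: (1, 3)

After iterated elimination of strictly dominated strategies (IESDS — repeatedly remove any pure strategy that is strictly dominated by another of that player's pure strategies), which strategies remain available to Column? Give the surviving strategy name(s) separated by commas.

Column's strategy Left is strictly dominated by Center (U: 12>4, M: 10>8, D: 8>2) and is removed.
For Column, Center strictly dominates Right on the remaining rows (U: 12>4, M: 10>8, D: 8>3); eliminate Right.
Row's strategy U is strictly dominated by M (Center: 8>1) and is removed.
For Row, D strictly dominates M on the remaining columns (Center: 11>8); eliminate M.
Among the remaining strategies, none is strictly dominated by another pure strategy of the same player, so the elimination stops.
Surviving strategies — Row: {D}; Column: {Center}.

Center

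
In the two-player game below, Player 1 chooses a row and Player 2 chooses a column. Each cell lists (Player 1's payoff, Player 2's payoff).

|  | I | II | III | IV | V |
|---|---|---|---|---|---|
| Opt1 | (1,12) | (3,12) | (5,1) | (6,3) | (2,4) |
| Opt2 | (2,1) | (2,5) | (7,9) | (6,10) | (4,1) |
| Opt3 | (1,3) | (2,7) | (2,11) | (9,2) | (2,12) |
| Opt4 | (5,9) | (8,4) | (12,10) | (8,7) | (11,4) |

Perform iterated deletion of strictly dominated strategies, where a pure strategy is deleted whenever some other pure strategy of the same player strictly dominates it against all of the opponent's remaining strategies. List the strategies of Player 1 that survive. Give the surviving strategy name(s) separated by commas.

Opt4

Row Opt1 is eliminated: Opt4 beats it against every remaining column (I: 5>1, II: 8>3, III: 12>5, IV: 8>6, V: 11>2).
Row Opt2 is eliminated: Opt4 beats it against every remaining column (I: 5>2, II: 8>2, III: 12>7, IV: 8>6, V: 11>4).
Column I is eliminated: III beats it against every remaining row (Opt3: 11>3, Opt4: 10>9).
Column II is eliminated: III beats it against every remaining row (Opt3: 11>7, Opt4: 10>4).
Column IV is eliminated: III beats it against every remaining row (Opt3: 11>2, Opt4: 10>7).
For Player 1, Opt4 strictly dominates Opt3 on the remaining columns (III: 12>2, V: 11>2); eliminate Opt3.
Player 2's strategy V is strictly dominated by III (Opt4: 10>4) and is removed.
Among the remaining strategies, none is strictly dominated by another pure strategy of the same player, so the elimination stops.
Surviving strategies — Player 1: {Opt4}; Player 2: {III}.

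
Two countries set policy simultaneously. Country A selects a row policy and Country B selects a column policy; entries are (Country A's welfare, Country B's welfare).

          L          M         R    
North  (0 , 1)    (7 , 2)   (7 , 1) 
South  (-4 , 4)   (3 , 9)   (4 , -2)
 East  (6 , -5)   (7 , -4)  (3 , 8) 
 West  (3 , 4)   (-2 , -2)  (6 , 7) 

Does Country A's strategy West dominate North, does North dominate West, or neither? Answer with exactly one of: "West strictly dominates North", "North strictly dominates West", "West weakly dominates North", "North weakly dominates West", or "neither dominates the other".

West's payoffs vs North's, by Country B's action — L: 3>0, M: -2<7, R: 6<7.
West does better at L but worse at M, R; neither strategy dominates the other.

neither dominates the other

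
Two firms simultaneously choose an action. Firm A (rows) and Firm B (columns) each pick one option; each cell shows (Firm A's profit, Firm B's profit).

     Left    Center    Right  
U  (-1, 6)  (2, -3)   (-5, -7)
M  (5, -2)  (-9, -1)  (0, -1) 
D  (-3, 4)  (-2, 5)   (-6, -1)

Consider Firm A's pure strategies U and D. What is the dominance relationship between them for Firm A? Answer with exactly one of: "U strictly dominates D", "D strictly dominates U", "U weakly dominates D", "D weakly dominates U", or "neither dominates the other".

U's payoffs vs D's, by Firm B's action — Left: -1>-3, Center: 2>-2, Right: -5>-6.
Every comparison favours U, so U strictly dominates D.

U strictly dominates D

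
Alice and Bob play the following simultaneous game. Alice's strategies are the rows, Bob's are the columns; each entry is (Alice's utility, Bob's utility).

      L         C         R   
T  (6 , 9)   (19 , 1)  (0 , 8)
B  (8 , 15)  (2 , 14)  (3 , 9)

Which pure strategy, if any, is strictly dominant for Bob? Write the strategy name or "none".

L vs C: T: 9>1, B: 15>14.
L vs R: T: 9>8, B: 15>9.
L strictly beats every other strategy against every opponent action, so it is strictly dominant.

L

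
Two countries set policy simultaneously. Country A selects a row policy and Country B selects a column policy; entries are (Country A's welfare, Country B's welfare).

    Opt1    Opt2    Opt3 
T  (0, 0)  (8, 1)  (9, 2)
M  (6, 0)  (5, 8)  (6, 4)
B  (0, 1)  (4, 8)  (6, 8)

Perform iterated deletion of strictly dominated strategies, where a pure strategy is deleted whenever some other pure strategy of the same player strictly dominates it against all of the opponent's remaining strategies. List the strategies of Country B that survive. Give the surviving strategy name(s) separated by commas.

Country B's strategy Opt1 is strictly dominated by Opt2 (T: 1>0, M: 8>0, B: 8>1) and is removed.
Row M is eliminated: T beats it against every remaining column (Opt2: 8>5, Opt3: 9>6).
For Country A, T strictly dominates B on the remaining columns (Opt2: 8>4, Opt3: 9>6); eliminate B.
For Country B, Opt3 strictly dominates Opt2 on the remaining rows (T: 2>1); eliminate Opt2.
Among the remaining strategies, none is strictly dominated by another pure strategy of the same player, so the elimination stops.
Surviving strategies — Country A: {T}; Country B: {Opt3}.

Opt3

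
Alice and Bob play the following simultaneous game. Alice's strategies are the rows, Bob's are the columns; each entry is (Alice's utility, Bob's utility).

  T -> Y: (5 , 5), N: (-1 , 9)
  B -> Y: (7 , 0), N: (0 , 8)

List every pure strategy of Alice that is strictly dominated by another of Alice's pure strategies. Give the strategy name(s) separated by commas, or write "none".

B strictly dominates T — Y: 7>5, N: 0>-1.
Nothing dominates B: T at Y (7>5).

T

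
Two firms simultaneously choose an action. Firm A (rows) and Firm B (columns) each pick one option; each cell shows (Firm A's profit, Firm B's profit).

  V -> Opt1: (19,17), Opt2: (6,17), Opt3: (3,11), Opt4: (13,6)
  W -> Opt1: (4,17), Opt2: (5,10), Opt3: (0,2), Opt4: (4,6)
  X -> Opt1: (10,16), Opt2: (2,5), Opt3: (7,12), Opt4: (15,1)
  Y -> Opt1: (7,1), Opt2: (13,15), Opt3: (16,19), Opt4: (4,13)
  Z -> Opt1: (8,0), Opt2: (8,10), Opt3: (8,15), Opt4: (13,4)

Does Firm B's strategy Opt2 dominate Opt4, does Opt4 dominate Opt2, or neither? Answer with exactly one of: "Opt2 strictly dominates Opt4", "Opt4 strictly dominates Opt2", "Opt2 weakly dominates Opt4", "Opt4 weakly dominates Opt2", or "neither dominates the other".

Opt2 strictly dominates Opt4

Opt2's payoffs vs Opt4's, by Firm A's action — V: 17>6, W: 10>6, X: 5>1, Y: 15>13, Z: 10>4.
Every comparison favours Opt2, so Opt2 strictly dominates Opt4.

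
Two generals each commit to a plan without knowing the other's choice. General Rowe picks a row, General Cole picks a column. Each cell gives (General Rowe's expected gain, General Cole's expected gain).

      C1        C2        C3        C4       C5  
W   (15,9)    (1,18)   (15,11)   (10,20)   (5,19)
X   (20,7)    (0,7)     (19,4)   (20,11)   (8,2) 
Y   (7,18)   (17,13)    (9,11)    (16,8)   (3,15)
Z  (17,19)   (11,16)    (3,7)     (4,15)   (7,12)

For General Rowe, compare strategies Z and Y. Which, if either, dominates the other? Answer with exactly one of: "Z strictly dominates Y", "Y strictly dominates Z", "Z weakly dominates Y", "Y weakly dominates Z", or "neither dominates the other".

Compare Z to Y across each opponent action: C1: 17>7, C2: 11<17, C3: 3<9, C4: 4<16, C5: 7>3.
Z does better at C1, C5 but worse at C2, C3, C4; neither strategy dominates the other.

neither dominates the other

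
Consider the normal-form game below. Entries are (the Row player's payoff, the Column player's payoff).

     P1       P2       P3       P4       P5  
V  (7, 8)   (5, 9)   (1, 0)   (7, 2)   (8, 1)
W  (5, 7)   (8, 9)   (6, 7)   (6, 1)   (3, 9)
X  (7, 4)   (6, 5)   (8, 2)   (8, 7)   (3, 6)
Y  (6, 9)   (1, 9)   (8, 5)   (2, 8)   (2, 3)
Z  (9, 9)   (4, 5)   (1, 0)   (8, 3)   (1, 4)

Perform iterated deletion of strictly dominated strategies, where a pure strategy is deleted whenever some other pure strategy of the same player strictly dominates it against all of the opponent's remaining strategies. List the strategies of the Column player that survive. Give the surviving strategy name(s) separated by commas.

P1, P2, P4, P5

For the Column player, P2 strictly dominates P3 on the remaining rows (V: 9>0, W: 9>7, X: 5>2, Y: 9>5, Z: 5>0); eliminate P3.
For the Row player, V strictly dominates Y on the remaining columns (P1: 7>6, P2: 5>1, P4: 7>2, P5: 8>2); eliminate Y.
Among the remaining strategies, none is strictly dominated by another pure strategy of the same player, so the elimination stops.
Surviving strategies — the Row player: {V, W, X, Z}; the Column player: {P1, P2, P4, P5}.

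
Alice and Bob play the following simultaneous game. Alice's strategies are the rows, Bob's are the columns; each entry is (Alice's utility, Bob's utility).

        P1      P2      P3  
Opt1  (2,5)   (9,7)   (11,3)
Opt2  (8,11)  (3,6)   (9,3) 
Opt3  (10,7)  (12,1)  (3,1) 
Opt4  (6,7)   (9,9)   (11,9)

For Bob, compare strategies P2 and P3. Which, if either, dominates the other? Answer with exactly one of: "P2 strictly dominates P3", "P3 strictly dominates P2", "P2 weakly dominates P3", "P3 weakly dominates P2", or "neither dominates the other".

Compare P2 to P3 across each opponent action: Opt1: 7>3, Opt2: 6>3, Opt3: 1=1, Opt4: 9=9.
P2 is at least as good everywhere and strictly better somewhere (tied only at Opt3, Opt4), so P2 weakly but not strictly dominates P3.

P2 weakly dominates P3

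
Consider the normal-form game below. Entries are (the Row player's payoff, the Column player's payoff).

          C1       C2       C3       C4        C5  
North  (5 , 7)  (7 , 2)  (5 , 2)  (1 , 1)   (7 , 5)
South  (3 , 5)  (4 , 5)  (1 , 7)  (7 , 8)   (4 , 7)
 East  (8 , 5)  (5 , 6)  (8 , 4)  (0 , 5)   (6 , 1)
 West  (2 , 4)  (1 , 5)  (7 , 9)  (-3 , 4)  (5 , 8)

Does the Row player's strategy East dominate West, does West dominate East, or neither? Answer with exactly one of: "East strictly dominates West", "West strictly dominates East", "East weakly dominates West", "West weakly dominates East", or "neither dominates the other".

East strictly dominates West

Compare East to West across each opponent action: C1: 8>2, C2: 5>1, C3: 8>7, C4: 0>-3, C5: 6>5.
East gives a strictly higher payoff against each opponent action, so East strictly dominates West.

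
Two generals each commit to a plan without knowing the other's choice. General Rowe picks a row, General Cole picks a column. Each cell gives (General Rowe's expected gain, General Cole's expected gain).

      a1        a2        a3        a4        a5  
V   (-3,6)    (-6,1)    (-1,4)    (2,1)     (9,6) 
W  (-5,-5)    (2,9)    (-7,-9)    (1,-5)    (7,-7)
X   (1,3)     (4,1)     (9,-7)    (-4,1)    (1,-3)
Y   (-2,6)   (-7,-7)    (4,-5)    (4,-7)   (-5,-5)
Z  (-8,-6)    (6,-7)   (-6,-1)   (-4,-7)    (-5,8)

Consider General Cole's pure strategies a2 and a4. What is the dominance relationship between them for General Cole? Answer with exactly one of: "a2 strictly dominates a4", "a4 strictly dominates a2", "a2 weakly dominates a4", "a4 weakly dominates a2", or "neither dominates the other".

a2 weakly dominates a4

a2's payoffs vs a4's, by General Rowe's action — V: 1=1, W: 9>-5, X: 1=1, Y: -7=-7, Z: -7=-7.
a2 is at least as good everywhere and strictly better somewhere (tied only at V, X, Y, Z), so a2 weakly but not strictly dominates a4.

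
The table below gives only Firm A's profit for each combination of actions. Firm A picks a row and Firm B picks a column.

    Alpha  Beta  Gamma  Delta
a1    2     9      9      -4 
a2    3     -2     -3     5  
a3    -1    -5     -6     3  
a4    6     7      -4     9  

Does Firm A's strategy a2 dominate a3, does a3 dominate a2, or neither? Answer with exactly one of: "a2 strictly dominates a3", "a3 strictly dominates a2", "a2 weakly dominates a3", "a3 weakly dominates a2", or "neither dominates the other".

a2 strictly dominates a3

a2's payoffs vs a3's, by Firm B's action — Alpha: 3>-1, Beta: -2>-5, Gamma: -3>-6, Delta: 5>3.
a2 gives a strictly higher payoff against each choice by Firm B, so a2 strictly dominates a3.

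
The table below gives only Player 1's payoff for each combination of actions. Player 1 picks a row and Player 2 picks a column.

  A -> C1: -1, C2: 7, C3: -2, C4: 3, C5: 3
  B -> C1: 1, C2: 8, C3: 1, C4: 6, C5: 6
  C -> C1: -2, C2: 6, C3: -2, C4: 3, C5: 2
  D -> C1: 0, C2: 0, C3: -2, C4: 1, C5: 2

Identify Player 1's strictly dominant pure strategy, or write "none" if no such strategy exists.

B vs A: C1: 1>-1, C2: 8>7, C3: 1>-2, C4: 6>3, C5: 6>3.
B vs C: C1: 1>-2, C2: 8>6, C3: 1>-2, C4: 6>3, C5: 6>2.
B vs D: C1: 1>0, C2: 8>0, C3: 1>-2, C4: 6>1, C5: 6>2.
B strictly beats every other strategy against every opponent action, so it is strictly dominant.

B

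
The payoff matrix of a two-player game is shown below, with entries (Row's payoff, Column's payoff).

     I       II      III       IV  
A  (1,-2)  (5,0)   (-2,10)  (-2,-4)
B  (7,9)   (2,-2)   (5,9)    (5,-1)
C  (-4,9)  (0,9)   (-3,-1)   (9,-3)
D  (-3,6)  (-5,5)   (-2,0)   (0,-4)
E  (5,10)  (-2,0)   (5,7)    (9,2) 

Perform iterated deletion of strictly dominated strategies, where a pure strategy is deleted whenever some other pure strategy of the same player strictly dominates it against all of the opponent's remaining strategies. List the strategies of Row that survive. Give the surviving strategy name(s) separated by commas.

Row D is eliminated: B beats it against every remaining column (I: 7>-3, II: 2>-5, III: 5>-2, IV: 5>0).
Column IV is eliminated: I beats it against every remaining row (A: -2>-4, B: 9>-1, C: 9>-3, E: 10>2).
For Row, A strictly dominates C on the remaining columns (I: 1>-4, II: 5>0, III: -2>-3); eliminate C.
For Column, III strictly dominates II on the remaining rows (A: 10>0, B: 9>-2, E: 7>0); eliminate II.
Row A is eliminated: B beats it against every remaining column (I: 7>1, III: 5>-2).
Among the remaining strategies, none is strictly dominated by another pure strategy of the same player, so the elimination stops.
Surviving strategies — Row: {B, E}; Column: {I, III}.

B, E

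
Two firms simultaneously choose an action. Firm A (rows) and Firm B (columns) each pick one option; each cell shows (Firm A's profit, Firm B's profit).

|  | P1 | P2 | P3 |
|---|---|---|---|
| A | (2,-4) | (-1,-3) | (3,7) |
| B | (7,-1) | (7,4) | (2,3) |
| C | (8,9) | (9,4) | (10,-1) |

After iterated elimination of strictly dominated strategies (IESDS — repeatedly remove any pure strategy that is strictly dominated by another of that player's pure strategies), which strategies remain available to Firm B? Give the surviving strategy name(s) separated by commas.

Firm A's strategy A is strictly dominated by C (P1: 8>2, P2: 9>-1, P3: 10>3) and is removed.
For Firm A, C strictly dominates B on the remaining columns (P1: 8>7, P2: 9>7, P3: 10>2); eliminate B.
Firm B's strategy P2 is strictly dominated by P1 (C: 9>4) and is removed.
For Firm B, P1 strictly dominates P3 on the remaining rows (C: 9>-1); eliminate P3.
Among the remaining strategies, none is strictly dominated by another pure strategy of the same player, so the elimination stops.
Surviving strategies — Firm A: {C}; Firm B: {P1}.

P1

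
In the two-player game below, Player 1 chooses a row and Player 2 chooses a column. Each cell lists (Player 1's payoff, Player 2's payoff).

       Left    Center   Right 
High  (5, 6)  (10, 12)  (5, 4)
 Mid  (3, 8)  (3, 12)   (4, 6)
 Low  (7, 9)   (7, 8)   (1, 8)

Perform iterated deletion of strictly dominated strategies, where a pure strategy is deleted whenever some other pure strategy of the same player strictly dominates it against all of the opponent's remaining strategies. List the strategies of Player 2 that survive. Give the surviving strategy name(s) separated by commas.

Player 1's strategy Mid is strictly dominated by High (Left: 5>3, Center: 10>3, Right: 5>4) and is removed.
Player 2's strategy Right is strictly dominated by Left (High: 6>4, Low: 9>8) and is removed.
Among the remaining strategies, none is strictly dominated by another pure strategy of the same player, so the elimination stops.
Surviving strategies — Player 1: {High, Low}; Player 2: {Left, Center}.

Left, Center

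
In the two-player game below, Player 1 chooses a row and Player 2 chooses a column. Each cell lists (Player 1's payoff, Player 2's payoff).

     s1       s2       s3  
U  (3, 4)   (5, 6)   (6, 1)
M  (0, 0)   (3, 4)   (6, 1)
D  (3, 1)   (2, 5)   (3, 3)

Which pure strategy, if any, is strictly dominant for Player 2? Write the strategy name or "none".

s2

s2 vs s1: U: 6>4, M: 4>0, D: 5>1.
s2 vs s3: U: 6>1, M: 4>1, D: 5>3.
s2 strictly beats every other strategy against every opponent action, so it is strictly dominant.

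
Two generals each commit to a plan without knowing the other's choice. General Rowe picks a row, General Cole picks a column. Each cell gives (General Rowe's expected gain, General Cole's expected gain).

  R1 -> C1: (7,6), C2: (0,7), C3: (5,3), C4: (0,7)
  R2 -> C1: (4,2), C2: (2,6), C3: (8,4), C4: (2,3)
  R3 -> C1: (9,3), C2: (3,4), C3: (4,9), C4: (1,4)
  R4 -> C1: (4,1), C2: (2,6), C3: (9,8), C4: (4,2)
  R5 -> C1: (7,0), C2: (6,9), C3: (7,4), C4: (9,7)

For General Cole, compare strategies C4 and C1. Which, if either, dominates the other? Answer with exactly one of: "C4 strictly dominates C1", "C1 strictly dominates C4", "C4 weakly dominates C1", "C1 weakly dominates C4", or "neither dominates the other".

C4's payoffs vs C1's, by General Rowe's action — R1: 7>6, R2: 3>2, R3: 4>3, R4: 2>1, R5: 7>0.
C4 gives a strictly higher payoff against each opponent action, so C4 strictly dominates C1.

C4 strictly dominates C1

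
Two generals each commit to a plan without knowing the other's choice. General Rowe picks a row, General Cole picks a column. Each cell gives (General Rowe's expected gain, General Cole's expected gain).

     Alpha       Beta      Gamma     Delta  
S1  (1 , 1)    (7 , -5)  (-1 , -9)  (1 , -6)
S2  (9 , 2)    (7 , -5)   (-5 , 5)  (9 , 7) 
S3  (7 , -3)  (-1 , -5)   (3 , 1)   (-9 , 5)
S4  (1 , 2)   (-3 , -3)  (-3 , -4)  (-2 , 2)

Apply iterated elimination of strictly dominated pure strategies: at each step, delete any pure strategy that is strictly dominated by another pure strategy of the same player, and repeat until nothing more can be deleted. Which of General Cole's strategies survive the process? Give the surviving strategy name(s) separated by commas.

Delta

Column Beta is eliminated: Alpha beats it against every remaining row (S1: 1>-5, S2: 2>-5, S3: -3>-5, S4: 2>-3).
For General Cole, Delta strictly dominates Gamma on the remaining rows (S1: -6>-9, S2: 7>5, S3: 5>1, S4: 2>-4); eliminate Gamma.
Row S1 is eliminated: S2 beats it against every remaining column (Alpha: 9>1, Delta: 9>1).
For General Rowe, S2 strictly dominates S3 on the remaining columns (Alpha: 9>7, Delta: 9>-9); eliminate S3.
Row S4 is eliminated: S2 beats it against every remaining column (Alpha: 9>1, Delta: 9>-2).
Column Alpha is eliminated: Delta beats it against every remaining row (S2: 7>2).
Among the remaining strategies, none is strictly dominated by another pure strategy of the same player, so the elimination stops.
Surviving strategies — General Rowe: {S2}; General Cole: {Delta}.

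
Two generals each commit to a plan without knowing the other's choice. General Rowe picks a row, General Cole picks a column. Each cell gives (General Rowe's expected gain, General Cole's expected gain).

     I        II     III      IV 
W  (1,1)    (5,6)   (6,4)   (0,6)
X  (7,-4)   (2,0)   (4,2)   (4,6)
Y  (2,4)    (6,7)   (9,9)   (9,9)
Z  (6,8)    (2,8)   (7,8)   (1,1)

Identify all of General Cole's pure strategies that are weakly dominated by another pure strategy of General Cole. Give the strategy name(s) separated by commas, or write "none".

I is weakly dominated by II (W: 6>1, X: 0>-4, Y: 7>4, Z: 8=8).
Nothing dominates II: I at W (6>1); III at W (6>4); IV at Z (8>1).
III is not dominated — it holds its own against I at W (4>1); II at X (2>0); IV at Z (8>1).
IV: no other strategy beats it everywhere (I at W (6>1); II at X (6>0); III at W (6>4)).

I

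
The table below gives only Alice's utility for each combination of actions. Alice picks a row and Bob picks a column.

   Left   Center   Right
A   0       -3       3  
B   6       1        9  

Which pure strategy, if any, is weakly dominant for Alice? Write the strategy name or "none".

B

B vs A: Left: 6>0, Center: 1>-3, Right: 9>3.
B is at least as good as every other strategy against every opponent action, so it is weakly dominant.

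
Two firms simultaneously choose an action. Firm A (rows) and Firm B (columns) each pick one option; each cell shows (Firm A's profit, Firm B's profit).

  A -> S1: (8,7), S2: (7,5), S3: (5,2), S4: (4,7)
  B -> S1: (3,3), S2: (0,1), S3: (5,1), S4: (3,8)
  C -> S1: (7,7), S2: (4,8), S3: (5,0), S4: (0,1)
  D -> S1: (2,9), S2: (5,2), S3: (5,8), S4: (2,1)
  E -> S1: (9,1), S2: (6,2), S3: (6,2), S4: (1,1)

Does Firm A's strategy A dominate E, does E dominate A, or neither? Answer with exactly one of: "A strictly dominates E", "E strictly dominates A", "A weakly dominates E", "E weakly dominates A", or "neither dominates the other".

neither dominates the other

Compare A to E across each opponent action: S1: 8<9, S2: 7>6, S3: 5<6, S4: 4>1.
A does better at S2, S4 but worse at S1, S3; neither strategy dominates the other.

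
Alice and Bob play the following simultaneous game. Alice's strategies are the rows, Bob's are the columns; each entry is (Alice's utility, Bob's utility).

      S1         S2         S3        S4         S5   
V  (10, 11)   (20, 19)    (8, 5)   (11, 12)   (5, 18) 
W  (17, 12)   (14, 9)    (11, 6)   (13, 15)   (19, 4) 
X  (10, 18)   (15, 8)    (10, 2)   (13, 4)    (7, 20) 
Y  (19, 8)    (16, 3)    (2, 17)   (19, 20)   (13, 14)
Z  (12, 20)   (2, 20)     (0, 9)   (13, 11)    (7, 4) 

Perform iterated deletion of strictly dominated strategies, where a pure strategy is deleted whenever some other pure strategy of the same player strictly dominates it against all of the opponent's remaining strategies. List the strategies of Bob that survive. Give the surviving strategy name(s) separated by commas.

For Alice, Y strictly dominates Z on the remaining columns (S1: 19>12, S2: 16>2, S3: 2>0, S4: 19>13, S5: 13>7); eliminate Z.
Column S3 is eliminated: S4 beats it against every remaining row (V: 12>5, W: 15>6, X: 4>2, Y: 20>17).
Row X is eliminated: Y beats it against every remaining column (S1: 19>10, S2: 16>15, S4: 19>13, S5: 13>7).
Column S1 is eliminated: S4 beats it against every remaining row (V: 12>11, W: 15>12, Y: 20>8).
Among the remaining strategies, none is strictly dominated by another pure strategy of the same player, so the elimination stops.
Surviving strategies — Alice: {V, W, Y}; Bob: {S2, S4, S5}.

S2, S4, S5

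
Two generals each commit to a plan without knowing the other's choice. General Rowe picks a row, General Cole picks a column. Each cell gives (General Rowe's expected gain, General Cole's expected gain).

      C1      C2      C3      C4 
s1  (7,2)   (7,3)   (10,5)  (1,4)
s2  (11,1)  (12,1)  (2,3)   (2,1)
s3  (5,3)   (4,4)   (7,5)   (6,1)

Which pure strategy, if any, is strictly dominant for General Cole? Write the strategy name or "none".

C3

C3 vs C1: s1: 5>2, s2: 3>1, s3: 5>3.
C3 vs C2: s1: 5>3, s2: 3>1, s3: 5>4.
C3 vs C4: s1: 5>4, s2: 3>1, s3: 5>1.
C3 strictly beats every other strategy against every opponent action, so it is strictly dominant.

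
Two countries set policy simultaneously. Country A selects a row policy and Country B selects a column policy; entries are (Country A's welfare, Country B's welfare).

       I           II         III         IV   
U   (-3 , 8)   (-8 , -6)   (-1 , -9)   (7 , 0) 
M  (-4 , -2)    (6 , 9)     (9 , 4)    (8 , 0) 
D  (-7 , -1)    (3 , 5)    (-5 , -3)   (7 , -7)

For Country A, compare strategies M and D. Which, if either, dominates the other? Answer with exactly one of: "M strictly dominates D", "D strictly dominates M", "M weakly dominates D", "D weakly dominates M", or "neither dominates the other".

M strictly dominates D

M's payoffs vs D's, by Country B's action — I: -4>-7, II: 6>3, III: 9>-5, IV: 8>7.
M gives a strictly higher payoff against each choice by Country B, so M strictly dominates D.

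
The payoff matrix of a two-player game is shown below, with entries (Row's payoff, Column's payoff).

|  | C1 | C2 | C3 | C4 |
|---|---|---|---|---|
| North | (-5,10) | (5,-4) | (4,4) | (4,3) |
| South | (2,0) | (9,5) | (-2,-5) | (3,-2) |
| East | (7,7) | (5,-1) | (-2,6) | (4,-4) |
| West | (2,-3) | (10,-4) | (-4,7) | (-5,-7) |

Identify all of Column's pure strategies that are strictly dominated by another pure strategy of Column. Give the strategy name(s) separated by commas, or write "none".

C4

Nothing dominates C1: C2 at North (10>-4); C3 at North (10>4); C4 at North (10>3).
C2 is not dominated — it holds its own against C1 at South (5>0); C3 at South (5>-5); C4 at South (5>-2).
C3 is not dominated — it holds its own against C1 at West (7>-3); C2 at North (4>-4); C4 at North (4>3).
C1 strictly dominates C4 — North: 10>3, South: 0>-2, East: 7>-4, West: -3>-7.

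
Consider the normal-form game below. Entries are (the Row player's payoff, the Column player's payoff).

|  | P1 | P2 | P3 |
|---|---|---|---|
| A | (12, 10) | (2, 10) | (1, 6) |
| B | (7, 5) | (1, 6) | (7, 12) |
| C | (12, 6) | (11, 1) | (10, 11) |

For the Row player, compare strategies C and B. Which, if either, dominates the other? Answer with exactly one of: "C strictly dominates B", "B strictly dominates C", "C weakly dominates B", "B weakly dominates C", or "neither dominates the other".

C's payoffs vs B's, by the Column player's action — P1: 12>7, P2: 11>1, P3: 10>7.
Every comparison favours C, so C strictly dominates B.

C strictly dominates B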